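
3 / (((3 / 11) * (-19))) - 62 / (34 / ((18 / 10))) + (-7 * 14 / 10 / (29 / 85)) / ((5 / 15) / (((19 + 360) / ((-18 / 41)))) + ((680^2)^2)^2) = -18352719743737537641094643350563 / 4752989478212976794477714245570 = -3.86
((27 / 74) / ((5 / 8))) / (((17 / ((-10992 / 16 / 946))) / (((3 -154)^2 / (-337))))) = 845871498 / 501316145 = 1.69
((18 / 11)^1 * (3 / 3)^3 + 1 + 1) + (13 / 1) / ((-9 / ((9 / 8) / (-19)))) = 6223 / 1672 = 3.72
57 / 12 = 19 / 4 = 4.75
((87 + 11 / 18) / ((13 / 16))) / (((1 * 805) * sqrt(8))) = 0.05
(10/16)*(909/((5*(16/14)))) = 6363/64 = 99.42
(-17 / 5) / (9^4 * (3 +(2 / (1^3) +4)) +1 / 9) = -153 / 2657210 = -0.00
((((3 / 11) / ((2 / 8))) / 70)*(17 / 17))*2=12 / 385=0.03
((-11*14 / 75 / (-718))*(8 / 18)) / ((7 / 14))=616 / 242325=0.00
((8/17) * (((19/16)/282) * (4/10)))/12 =19/287640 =0.00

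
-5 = -5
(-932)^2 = 868624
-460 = -460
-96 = -96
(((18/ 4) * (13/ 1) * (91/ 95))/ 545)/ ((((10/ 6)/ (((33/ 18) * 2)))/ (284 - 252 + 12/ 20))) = 19090071/ 2588750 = 7.37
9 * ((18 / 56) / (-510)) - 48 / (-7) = 4659 / 680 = 6.85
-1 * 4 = -4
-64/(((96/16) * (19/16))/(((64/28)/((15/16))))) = -131072/5985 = -21.90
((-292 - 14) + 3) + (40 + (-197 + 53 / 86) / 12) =-288305 / 1032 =-279.37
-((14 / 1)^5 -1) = -537823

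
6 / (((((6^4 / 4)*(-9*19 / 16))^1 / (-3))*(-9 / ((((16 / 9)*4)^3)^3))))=-144115188075855872 / 5366161193139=-26856.29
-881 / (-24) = 881 / 24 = 36.71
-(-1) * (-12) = -12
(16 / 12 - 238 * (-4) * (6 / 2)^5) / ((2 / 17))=5899102 / 3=1966367.33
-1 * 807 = -807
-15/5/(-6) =1/2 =0.50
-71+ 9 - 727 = -789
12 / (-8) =-3 / 2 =-1.50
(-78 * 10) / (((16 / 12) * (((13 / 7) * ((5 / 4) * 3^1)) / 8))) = -672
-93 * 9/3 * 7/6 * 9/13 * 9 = -52731/26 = -2028.12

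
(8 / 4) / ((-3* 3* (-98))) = 1 / 441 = 0.00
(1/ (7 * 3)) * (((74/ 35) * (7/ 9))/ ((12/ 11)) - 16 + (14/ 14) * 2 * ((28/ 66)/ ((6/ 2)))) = -6029/ 8910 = -0.68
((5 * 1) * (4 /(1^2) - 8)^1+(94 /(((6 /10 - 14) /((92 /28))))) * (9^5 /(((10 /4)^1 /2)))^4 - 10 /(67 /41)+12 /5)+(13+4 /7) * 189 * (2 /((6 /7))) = -6728927416955156147866997 /58625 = -114779145704992002522.25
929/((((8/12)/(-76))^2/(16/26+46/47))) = 11759378616/611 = 19246118.85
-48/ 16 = -3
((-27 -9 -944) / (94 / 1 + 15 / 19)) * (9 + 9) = -335160 / 1801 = -186.10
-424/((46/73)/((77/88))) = -27083/46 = -588.76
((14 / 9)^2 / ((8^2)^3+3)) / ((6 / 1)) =98 / 63701721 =0.00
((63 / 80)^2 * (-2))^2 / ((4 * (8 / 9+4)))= 141776649 / 1802240000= 0.08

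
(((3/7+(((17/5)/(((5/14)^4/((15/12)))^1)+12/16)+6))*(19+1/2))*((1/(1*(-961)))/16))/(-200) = 183188031/107632000000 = 0.00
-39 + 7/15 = -578/15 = -38.53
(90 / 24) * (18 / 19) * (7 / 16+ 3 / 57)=20115 / 11552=1.74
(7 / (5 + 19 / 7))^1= 49 / 54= 0.91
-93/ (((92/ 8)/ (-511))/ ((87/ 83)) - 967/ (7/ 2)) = 8269002/ 24567577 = 0.34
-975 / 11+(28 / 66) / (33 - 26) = -2923 / 33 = -88.58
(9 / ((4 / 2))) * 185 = 1665 / 2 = 832.50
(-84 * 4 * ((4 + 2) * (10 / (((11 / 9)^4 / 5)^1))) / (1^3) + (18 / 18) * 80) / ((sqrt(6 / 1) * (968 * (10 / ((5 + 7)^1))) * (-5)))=16504438 * sqrt(6) / 8857805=4.56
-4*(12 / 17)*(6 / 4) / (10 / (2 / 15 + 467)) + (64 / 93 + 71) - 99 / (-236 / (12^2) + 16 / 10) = 669431141 / 276675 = 2419.56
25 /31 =0.81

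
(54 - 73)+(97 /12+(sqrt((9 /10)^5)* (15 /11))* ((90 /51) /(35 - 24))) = -131 /12+2187* sqrt(10) /41140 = -10.75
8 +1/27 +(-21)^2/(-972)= 91/12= 7.58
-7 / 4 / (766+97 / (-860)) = -1505 / 658663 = -0.00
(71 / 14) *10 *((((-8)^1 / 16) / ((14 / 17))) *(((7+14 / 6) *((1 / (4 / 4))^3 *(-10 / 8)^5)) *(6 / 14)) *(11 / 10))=41490625 / 100352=413.45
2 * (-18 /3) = -12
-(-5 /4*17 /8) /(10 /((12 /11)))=51 /176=0.29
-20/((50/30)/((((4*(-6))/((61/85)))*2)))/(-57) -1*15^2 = -277095/1159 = -239.08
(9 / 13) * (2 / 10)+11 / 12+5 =4723 / 780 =6.06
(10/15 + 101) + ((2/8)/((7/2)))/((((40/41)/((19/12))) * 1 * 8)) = 5466379/53760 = 101.68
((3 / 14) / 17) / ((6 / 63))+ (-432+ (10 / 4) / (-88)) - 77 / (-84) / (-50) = -96921589 / 224400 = -431.91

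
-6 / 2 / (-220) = 0.01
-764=-764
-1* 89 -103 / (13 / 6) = -1775 / 13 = -136.54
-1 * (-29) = 29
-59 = -59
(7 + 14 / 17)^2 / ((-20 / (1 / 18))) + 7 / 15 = 30863 / 104040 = 0.30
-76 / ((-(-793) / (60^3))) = -16416000 / 793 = -20701.13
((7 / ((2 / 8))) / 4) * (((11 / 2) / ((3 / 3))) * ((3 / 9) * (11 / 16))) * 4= 847 / 24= 35.29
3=3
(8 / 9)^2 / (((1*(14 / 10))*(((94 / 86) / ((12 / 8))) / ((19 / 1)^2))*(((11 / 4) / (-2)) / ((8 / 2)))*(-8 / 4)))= 39738880 / 97713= 406.69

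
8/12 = 2/3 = 0.67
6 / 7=0.86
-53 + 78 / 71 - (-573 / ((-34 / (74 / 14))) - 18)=-2078137 / 16898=-122.98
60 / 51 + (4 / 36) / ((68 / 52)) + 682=683.26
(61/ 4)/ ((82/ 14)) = 427/ 164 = 2.60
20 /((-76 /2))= -10 /19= -0.53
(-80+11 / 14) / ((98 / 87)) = -96483 / 1372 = -70.32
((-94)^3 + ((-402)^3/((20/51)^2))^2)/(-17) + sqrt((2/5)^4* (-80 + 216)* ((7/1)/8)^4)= -446125501241329146401/42500 + 49* sqrt(34)/200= -10497070617443037.31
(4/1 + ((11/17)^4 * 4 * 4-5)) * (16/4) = 602940/83521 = 7.22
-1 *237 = -237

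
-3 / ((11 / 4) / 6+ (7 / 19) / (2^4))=-2736 / 439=-6.23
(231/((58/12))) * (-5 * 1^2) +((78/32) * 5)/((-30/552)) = -53733/116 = -463.22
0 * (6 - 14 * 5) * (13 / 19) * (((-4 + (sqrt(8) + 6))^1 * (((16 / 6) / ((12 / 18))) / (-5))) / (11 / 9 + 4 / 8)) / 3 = 0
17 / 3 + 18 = 71 / 3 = 23.67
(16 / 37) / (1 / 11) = 176 / 37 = 4.76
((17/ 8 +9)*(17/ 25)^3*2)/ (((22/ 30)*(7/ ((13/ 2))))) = 17053023/ 1925000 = 8.86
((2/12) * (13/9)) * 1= 13/54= 0.24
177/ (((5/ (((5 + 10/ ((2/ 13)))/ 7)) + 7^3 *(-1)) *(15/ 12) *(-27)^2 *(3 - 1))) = -236/ 832275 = -0.00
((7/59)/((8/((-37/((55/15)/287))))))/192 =-74333/332288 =-0.22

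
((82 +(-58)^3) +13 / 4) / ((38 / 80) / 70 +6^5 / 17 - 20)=-9283273300 / 20821123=-445.86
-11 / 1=-11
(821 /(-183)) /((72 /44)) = -9031 /3294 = -2.74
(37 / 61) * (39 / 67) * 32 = 46176 / 4087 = 11.30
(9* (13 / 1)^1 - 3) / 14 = 57 / 7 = 8.14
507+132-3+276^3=21025212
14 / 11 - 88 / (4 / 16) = -350.73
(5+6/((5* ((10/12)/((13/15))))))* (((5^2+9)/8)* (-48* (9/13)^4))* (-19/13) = 19861170516/46411625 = 427.94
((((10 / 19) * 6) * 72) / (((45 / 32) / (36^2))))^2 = 15850845241344 / 361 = 43908158563.28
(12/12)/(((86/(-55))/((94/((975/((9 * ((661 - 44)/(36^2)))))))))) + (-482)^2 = 280516971571/1207440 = 232323.74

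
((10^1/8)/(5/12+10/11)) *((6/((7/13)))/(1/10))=5148/49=105.06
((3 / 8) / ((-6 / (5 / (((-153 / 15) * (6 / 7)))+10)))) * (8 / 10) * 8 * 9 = -577 / 17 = -33.94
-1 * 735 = -735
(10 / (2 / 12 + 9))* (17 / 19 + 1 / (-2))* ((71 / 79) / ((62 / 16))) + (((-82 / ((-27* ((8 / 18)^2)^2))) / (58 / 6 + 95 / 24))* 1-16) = -9093786101 / 892650704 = -10.19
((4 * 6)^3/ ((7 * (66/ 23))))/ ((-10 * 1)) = -26496/ 385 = -68.82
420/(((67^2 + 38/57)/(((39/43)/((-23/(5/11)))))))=-245700/146529251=-0.00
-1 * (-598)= 598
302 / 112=151 / 56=2.70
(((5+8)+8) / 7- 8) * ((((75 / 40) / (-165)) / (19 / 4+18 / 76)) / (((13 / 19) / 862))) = 777955 / 54197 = 14.35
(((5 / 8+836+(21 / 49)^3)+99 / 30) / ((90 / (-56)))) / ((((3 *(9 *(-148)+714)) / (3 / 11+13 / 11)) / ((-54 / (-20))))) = 7683234 / 6939625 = 1.11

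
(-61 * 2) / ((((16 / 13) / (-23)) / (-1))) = -18239 / 8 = -2279.88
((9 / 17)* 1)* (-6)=-54 / 17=-3.18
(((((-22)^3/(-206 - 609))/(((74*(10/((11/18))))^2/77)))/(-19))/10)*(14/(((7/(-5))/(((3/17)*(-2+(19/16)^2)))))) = -1872539977/498192636672000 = -0.00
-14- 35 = -49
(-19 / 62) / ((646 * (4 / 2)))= -1 / 4216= -0.00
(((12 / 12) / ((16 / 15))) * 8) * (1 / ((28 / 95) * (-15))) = -1.70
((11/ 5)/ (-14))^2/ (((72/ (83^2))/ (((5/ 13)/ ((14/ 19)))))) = 15837811/ 12841920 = 1.23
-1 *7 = -7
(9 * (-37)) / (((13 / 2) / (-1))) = 666 / 13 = 51.23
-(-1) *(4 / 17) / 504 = 1 / 2142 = 0.00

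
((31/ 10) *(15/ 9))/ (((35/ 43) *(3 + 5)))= 1333/ 1680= 0.79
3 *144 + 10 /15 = 1298 /3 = 432.67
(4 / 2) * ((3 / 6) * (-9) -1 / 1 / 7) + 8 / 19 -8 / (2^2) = -1445 / 133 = -10.86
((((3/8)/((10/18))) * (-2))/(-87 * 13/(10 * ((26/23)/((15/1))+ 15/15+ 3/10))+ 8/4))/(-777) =-657/30339260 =-0.00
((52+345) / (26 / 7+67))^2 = 7722841 / 245025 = 31.52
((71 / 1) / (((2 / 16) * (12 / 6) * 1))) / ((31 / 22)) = 6248 / 31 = 201.55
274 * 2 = 548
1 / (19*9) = 1 / 171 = 0.01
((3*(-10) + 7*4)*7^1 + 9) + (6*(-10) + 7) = -58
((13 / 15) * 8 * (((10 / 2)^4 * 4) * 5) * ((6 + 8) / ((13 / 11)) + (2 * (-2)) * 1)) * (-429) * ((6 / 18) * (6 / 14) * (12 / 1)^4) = -6049105920000 / 7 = -864157988571.43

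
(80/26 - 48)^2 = 341056/169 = 2018.08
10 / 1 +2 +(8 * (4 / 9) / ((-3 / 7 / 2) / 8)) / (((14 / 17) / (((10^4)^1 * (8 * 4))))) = -1392639676 / 27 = -51579247.26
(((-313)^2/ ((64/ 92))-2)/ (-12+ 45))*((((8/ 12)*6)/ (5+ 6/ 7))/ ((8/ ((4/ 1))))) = 5257595/ 3608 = 1457.20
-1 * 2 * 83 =-166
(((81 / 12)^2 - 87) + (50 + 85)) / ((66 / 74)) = 18463 / 176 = 104.90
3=3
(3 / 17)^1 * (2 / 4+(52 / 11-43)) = -2493 / 374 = -6.67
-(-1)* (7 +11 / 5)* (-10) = -92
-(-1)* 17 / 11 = 17 / 11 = 1.55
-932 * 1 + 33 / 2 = -1831 / 2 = -915.50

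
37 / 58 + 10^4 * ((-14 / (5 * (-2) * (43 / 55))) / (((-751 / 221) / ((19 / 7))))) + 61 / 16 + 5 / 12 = -642732094925 / 44951856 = -14298.23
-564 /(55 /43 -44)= 24252 /1837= 13.20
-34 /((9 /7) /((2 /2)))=-238 /9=-26.44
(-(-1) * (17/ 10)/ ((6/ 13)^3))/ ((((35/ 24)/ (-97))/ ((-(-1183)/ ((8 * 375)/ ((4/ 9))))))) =-612262157/ 3037500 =-201.57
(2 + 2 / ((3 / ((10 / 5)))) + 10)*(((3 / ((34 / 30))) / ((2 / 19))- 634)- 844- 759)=-1504060 / 51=-29491.37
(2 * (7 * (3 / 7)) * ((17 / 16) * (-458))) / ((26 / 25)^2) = -7299375 / 2704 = -2699.47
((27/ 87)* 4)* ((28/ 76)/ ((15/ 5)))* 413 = 34692/ 551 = 62.96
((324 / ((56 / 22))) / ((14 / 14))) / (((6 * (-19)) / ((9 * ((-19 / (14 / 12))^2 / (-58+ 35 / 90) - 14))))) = 1263406815 / 6758129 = 186.95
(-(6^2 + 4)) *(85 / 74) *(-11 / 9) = 18700 / 333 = 56.16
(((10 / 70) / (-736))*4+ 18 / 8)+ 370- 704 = -427295 / 1288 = -331.75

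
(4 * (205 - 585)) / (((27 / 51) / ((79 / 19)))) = -11937.78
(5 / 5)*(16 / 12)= 4 / 3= 1.33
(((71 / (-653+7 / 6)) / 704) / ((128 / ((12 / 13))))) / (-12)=213 / 2290782208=0.00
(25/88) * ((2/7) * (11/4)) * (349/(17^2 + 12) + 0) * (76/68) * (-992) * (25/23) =-256951250/823837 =-311.90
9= 9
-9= -9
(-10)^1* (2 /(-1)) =20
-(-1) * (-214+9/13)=-2773/13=-213.31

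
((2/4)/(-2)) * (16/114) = -2/57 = -0.04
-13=-13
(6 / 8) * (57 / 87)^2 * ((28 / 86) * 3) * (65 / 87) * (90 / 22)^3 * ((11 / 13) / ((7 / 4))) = 986883750 / 126895967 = 7.78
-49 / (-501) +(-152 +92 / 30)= -372833 / 2505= -148.84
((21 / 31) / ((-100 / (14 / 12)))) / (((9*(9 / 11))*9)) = -539 / 4519800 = -0.00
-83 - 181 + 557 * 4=1964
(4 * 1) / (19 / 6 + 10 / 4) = 12 / 17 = 0.71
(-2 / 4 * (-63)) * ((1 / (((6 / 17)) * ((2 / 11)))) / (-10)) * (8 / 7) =-561 / 10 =-56.10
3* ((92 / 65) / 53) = 276 / 3445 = 0.08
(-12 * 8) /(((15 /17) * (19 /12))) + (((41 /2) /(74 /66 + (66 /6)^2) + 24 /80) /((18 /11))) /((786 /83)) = -16535101399 /240736080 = -68.69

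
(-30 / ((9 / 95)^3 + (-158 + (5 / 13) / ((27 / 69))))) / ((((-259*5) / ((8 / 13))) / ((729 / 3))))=-5625237375 / 254965279093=-0.02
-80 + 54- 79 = -105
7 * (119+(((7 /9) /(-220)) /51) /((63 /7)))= 757047011 /908820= 833.00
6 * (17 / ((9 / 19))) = 646 / 3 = 215.33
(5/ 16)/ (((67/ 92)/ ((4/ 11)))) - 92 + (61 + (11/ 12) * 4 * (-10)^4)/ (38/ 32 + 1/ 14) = 9066313105/ 311751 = 29081.91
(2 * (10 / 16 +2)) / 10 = 21 / 40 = 0.52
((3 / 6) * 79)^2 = 6241 / 4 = 1560.25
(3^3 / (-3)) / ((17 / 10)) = -90 / 17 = -5.29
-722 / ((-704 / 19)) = 6859 / 352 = 19.49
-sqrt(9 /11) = -3 * sqrt(11) /11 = -0.90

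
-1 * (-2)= 2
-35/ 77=-5/ 11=-0.45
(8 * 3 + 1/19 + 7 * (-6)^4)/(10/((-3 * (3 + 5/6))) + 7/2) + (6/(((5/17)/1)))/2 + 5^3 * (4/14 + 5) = 332233368/80465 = 4128.92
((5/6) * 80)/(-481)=-200/1443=-0.14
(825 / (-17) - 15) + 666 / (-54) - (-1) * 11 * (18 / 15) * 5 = -503 / 51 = -9.86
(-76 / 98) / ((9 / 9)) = -38 / 49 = -0.78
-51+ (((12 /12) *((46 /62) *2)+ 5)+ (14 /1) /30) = -20483 /465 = -44.05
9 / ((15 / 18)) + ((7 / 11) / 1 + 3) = 794 / 55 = 14.44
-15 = -15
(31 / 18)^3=29791 / 5832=5.11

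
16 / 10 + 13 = 73 / 5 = 14.60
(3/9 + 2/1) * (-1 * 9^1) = -21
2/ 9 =0.22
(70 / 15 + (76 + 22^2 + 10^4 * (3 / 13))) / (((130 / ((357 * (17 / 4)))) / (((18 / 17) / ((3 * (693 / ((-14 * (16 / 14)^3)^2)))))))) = 499220217856 / 66951885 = 7456.40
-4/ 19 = -0.21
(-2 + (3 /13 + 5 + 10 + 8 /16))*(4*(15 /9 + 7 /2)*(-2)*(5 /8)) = -18445 /52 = -354.71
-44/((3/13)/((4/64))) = -143/12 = -11.92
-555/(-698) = 555/698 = 0.80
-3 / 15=-1 / 5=-0.20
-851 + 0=-851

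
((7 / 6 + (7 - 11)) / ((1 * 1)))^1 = -17 / 6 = -2.83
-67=-67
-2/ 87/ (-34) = 1/ 1479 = 0.00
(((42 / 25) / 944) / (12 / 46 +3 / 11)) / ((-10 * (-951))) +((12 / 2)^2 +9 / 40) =182929369021 / 5049810000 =36.23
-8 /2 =-4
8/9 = 0.89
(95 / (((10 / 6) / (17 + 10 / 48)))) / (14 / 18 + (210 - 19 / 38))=70623 / 15140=4.66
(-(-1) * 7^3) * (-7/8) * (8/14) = -343/2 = -171.50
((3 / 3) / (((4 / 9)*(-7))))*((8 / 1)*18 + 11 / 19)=-24723 / 532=-46.47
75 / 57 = 1.32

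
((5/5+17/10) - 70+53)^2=20449/100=204.49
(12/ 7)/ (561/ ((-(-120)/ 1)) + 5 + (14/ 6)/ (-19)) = 27360/ 152453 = 0.18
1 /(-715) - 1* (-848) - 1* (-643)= 1066064 /715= 1491.00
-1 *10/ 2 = -5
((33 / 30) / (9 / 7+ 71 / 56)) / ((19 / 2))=56 / 1235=0.05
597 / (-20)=-597 / 20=-29.85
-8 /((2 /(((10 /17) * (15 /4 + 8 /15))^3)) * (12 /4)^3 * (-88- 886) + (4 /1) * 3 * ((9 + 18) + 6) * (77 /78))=882678836 /319666982979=0.00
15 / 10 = 1.50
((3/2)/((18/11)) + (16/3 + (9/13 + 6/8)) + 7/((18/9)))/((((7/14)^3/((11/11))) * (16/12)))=873/13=67.15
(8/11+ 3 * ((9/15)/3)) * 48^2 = 168192/55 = 3058.04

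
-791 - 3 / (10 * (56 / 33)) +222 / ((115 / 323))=-431857 / 2576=-167.65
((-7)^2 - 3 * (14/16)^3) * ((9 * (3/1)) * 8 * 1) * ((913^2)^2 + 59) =7052522372045738.44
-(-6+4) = 2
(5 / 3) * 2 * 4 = 40 / 3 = 13.33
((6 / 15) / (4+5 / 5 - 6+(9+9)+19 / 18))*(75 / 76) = 27 / 1235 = 0.02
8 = 8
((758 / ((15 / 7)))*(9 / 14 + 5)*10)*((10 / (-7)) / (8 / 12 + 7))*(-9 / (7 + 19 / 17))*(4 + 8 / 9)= 223958680 / 11109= 20160.11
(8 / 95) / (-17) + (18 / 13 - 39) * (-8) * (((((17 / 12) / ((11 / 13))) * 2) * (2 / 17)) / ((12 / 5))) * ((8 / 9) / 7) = 21042968 / 3357585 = 6.27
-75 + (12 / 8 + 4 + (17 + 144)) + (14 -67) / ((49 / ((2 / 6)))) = 26795 / 294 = 91.14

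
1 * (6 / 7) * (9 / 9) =6 / 7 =0.86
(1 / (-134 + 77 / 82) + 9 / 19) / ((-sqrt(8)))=-96641* sqrt(2) / 829236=-0.16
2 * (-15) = -30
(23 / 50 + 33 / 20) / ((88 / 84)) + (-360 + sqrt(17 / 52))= -787569 / 2200 + sqrt(221) / 26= -357.41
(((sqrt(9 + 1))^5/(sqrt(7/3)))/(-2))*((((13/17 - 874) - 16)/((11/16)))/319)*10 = 120936000*sqrt(210)/417571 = 4196.96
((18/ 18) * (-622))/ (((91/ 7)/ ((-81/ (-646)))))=-25191/ 4199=-6.00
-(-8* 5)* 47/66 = 940/33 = 28.48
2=2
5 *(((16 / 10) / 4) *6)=12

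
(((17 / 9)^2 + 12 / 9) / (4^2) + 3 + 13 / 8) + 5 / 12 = 6931 / 1296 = 5.35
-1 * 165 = -165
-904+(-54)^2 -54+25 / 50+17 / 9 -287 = 30121 / 18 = 1673.39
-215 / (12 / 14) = -1505 / 6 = -250.83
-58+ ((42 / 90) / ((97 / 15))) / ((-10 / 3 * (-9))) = -168773 / 2910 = -58.00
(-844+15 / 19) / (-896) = 16021 / 17024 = 0.94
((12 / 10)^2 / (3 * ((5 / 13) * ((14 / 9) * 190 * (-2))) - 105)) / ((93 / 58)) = -27144 / 23788625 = -0.00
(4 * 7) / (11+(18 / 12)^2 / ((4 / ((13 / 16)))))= 1024 / 419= 2.44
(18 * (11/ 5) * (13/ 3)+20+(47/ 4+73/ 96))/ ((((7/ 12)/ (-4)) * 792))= -97973/ 55440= -1.77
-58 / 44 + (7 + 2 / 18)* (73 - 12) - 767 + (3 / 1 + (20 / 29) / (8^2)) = -15229145 / 45936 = -331.53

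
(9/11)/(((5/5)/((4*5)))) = 180/11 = 16.36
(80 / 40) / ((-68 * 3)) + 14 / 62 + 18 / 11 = 64429 / 34782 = 1.85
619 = 619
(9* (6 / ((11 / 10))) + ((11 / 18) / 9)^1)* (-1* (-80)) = 3504040 / 891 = 3932.70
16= 16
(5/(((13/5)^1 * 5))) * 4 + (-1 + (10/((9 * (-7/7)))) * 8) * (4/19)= -1208/2223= -0.54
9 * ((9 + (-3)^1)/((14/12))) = 324/7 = 46.29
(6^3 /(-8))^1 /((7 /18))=-486 /7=-69.43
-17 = -17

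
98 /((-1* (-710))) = 49 /355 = 0.14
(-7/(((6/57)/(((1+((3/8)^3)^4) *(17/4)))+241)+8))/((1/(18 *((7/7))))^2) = -50341804070175828/5527493853465467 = -9.11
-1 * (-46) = 46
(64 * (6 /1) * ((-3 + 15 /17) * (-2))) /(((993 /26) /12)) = 2875392 /5627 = 511.00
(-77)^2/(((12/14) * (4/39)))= 539539/8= 67442.38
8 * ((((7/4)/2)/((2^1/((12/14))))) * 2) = 6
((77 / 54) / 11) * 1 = 7 / 54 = 0.13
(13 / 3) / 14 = 13 / 42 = 0.31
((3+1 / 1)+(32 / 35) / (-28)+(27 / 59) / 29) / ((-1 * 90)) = -185523 / 4191950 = -0.04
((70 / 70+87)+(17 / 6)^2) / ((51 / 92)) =79511 / 459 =173.23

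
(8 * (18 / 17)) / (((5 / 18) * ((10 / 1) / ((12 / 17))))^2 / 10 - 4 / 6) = 3359232 / 349741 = 9.60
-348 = -348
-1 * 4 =-4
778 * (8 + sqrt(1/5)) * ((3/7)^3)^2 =567162 * sqrt(5)/588245 + 4537296/117649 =40.72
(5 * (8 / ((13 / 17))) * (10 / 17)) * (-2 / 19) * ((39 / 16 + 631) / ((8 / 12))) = -760125 / 247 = -3077.43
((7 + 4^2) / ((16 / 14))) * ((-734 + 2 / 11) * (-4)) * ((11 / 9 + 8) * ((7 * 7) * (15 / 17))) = 13213601660 / 561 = 23553657.15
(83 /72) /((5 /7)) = 581 /360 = 1.61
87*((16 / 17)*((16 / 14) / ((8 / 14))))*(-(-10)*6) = 167040 / 17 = 9825.88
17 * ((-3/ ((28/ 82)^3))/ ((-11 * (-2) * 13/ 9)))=-31634739/ 784784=-40.31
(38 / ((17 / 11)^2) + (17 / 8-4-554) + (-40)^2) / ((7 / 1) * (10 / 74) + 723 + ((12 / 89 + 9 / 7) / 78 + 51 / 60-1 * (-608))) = 3672071900315 / 4617007229418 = 0.80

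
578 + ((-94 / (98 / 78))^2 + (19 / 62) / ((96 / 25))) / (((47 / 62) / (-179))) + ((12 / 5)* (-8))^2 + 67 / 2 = -357704911536233 / 270832800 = -1320759.20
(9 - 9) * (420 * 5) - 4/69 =-4/69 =-0.06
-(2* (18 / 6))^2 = -36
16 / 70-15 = -517 / 35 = -14.77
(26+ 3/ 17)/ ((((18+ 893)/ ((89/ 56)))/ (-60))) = -2.74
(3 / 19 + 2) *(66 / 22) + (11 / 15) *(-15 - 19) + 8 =-2981 / 285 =-10.46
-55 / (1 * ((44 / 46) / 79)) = -9085 / 2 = -4542.50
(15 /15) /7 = 1 /7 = 0.14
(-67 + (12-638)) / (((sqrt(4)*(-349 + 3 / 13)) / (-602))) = -598.08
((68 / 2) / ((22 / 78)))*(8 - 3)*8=53040 / 11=4821.82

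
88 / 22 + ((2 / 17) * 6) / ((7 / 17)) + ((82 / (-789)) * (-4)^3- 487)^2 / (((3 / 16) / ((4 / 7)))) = 9192856144120 / 13072941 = 703197.25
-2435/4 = -608.75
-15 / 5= -3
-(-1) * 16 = 16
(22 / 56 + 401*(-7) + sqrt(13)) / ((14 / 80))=-785850 / 49 + 40*sqrt(13) / 7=-16017.15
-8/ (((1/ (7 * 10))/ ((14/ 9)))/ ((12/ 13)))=-31360/ 39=-804.10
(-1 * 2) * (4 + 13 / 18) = -85 / 9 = -9.44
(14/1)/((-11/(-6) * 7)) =12/11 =1.09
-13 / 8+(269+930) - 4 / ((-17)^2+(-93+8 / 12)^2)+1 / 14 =2659814897 / 2221240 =1197.45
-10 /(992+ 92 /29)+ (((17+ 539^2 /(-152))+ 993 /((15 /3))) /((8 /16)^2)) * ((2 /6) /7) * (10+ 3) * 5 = -575610811 /27417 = -20994.67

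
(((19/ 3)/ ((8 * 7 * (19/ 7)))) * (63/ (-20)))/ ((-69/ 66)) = 0.13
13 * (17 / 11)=221 / 11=20.09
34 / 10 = 17 / 5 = 3.40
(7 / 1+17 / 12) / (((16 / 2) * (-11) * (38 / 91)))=-9191 / 40128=-0.23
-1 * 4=-4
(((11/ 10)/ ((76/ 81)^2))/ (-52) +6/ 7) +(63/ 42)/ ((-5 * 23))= 396558837/ 483566720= 0.82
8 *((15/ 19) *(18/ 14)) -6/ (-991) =1071078/ 131803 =8.13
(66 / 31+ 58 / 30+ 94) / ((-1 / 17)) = -775183 / 465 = -1667.06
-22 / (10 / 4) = -44 / 5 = -8.80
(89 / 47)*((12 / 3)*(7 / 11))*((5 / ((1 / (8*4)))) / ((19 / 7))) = 2791040 / 9823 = 284.13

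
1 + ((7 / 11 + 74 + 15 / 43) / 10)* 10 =35941 / 473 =75.99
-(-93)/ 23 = 93/ 23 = 4.04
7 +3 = 10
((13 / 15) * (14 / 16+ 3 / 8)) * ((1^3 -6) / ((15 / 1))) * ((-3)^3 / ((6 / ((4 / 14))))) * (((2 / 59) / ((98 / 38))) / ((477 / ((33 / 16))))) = 2717 / 102965856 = 0.00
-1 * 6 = -6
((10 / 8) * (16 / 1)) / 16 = 5 / 4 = 1.25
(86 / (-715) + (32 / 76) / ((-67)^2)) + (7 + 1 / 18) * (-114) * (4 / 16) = -147240087517 / 731796780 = -201.20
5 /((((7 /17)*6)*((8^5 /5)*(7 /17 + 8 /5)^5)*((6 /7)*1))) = 0.00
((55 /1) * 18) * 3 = 2970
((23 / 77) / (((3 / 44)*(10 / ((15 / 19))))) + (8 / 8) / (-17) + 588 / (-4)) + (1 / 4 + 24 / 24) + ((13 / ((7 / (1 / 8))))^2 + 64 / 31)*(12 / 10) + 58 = -6666451433 / 78501920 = -84.92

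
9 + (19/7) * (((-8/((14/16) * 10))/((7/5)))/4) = 2935/343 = 8.56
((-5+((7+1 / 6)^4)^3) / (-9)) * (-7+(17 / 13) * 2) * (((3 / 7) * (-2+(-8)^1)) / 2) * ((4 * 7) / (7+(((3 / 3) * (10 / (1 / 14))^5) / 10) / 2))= -199.54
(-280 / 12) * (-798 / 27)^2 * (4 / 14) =-1415120 / 243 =-5823.54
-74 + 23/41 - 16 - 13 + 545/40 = -29131/328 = -88.81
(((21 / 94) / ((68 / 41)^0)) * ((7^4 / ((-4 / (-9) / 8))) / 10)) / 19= 453789 / 8930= 50.82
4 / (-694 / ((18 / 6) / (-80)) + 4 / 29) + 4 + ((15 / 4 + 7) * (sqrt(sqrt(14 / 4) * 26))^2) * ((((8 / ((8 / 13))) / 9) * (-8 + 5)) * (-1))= 1610179 / 402523 + 7267 * sqrt(14) / 12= 2269.89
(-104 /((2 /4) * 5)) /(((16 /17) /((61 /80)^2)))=-25.70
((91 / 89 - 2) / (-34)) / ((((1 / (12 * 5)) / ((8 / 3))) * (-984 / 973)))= -282170 / 62033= -4.55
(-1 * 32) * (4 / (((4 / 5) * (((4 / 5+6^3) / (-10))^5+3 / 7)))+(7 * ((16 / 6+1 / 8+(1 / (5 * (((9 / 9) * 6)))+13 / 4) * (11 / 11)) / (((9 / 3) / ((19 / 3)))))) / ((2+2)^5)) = -1175722061876300659 / 419087206683838720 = -2.81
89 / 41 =2.17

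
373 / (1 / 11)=4103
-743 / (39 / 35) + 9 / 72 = -208001 / 312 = -666.67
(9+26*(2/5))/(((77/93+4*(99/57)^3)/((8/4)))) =123750078/69483535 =1.78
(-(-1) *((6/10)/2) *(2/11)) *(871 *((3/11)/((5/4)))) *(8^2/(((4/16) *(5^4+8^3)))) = 2.33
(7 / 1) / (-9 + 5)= -7 / 4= -1.75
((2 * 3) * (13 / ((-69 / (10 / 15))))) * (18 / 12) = -26 / 23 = -1.13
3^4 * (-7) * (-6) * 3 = 10206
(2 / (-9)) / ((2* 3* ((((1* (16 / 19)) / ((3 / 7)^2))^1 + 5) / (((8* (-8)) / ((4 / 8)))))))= 2432 / 4917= 0.49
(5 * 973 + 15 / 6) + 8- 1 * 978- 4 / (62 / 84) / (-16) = 120833 / 31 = 3897.84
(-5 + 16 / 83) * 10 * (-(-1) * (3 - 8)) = 19950 / 83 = 240.36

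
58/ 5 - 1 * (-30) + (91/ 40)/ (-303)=504101/ 12120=41.59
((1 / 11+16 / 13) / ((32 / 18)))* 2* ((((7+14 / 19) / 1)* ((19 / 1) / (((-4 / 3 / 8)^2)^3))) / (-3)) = -486091368 / 143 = -3399240.34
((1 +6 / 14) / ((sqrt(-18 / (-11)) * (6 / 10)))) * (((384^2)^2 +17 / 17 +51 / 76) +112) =5901745270625 * sqrt(22) / 684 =40470232496.79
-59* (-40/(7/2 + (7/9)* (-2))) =8496/7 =1213.71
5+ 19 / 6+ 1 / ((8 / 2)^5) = 25091 / 3072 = 8.17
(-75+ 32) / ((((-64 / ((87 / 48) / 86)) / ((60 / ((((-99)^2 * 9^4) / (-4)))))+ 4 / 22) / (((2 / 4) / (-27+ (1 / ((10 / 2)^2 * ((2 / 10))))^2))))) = 1714625 / 1749363959475464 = 0.00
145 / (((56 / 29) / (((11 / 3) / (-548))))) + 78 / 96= 28547 / 92064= 0.31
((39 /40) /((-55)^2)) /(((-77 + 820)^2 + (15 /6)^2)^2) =78 /73753129770720125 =0.00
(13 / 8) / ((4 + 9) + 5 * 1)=13 / 144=0.09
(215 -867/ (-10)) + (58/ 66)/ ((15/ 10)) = 299263/ 990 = 302.29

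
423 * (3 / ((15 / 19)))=8037 / 5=1607.40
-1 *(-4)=4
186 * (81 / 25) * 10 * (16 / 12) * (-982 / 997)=-39452832 / 4985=-7914.31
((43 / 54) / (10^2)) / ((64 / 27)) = 43 / 12800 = 0.00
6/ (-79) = -6/ 79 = -0.08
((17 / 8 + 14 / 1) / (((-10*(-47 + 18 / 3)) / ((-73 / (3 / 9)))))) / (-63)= 3139 / 22960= 0.14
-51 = -51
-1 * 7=-7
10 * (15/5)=30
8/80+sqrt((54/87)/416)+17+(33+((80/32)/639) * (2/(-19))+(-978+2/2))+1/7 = -787623443/849870+3 * sqrt(377)/1508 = -926.72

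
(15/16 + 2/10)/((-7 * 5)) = -13/400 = -0.03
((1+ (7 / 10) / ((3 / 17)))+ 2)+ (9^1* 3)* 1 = 1019 / 30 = 33.97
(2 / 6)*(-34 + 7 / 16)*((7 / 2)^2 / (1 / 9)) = -78939 / 64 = -1233.42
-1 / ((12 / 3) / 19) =-19 / 4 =-4.75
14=14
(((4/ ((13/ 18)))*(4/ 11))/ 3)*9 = 864/ 143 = 6.04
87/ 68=1.28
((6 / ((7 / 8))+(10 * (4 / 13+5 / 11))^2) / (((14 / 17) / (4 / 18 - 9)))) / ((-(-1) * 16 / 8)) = -3121888109 / 9018009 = -346.18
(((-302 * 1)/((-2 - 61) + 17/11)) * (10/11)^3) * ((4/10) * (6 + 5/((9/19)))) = 4499800/184041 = 24.45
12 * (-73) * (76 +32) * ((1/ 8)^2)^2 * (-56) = 41391/ 32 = 1293.47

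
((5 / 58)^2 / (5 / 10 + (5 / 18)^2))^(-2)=24732909289 / 4100625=6031.50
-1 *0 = 0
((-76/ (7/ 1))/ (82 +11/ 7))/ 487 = -76/ 284895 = -0.00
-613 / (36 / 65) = -39845 / 36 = -1106.81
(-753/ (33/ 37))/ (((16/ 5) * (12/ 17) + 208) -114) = -8.77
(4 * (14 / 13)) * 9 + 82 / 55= 28786 / 715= 40.26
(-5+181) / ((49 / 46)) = 8096 / 49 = 165.22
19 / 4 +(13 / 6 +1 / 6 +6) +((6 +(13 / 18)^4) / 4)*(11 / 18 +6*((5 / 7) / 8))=1574706001 / 105815808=14.88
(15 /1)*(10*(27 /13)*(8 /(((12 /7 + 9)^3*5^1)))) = 16464 /40625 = 0.41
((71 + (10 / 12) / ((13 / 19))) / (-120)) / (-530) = 5633 / 4960800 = 0.00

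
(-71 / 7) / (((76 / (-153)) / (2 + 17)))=387.96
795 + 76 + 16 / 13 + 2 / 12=68047 / 78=872.40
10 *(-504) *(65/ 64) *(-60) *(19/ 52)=448875/ 4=112218.75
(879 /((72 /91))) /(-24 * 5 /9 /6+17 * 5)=79989 /5960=13.42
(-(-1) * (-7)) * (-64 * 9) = 4032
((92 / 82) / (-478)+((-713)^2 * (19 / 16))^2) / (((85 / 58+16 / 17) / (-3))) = -450706683515524322963 / 992129152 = -454282270213.47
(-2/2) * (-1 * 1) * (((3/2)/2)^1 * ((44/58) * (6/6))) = 33/58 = 0.57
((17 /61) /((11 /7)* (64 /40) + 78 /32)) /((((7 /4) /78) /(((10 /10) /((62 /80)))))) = 16972800 /5243743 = 3.24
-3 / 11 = -0.27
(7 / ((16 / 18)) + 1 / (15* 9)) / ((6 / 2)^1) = 8513 / 3240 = 2.63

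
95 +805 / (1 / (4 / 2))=1705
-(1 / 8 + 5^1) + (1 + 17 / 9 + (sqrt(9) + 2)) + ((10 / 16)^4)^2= 420848873 / 150994944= 2.79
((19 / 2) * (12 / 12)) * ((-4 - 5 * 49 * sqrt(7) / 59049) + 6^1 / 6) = -57 / 2 - 4655 * sqrt(7) / 118098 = -28.60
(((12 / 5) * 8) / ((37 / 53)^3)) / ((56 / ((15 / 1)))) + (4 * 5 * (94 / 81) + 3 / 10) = 11093348873 / 287202510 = 38.63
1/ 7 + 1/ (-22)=15/ 154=0.10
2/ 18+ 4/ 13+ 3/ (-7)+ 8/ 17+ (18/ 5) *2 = 533308/ 69615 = 7.66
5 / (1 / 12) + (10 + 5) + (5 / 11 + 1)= 841 / 11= 76.45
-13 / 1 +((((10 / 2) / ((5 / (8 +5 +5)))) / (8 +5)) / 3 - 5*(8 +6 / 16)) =-5659 / 104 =-54.41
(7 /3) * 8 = 56 /3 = 18.67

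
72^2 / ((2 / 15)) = 38880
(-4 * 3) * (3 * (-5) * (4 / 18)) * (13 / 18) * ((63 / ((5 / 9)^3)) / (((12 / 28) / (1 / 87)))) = 206388 / 725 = 284.67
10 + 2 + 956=968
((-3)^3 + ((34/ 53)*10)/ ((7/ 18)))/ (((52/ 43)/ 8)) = -335142/ 4823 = -69.49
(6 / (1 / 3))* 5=90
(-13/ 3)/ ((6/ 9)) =-13/ 2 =-6.50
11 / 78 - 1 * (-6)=479 / 78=6.14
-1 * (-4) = 4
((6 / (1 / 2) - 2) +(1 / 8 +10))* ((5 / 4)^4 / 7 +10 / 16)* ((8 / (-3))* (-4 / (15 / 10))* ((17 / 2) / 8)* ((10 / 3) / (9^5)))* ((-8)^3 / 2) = -3411475 / 1594323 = -2.14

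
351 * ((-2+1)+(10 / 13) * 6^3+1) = 58320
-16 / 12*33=-44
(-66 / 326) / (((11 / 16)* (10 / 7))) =-168 / 815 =-0.21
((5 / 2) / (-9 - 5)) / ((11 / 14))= -5 / 22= -0.23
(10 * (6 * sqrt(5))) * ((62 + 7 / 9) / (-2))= -5650 * sqrt(5) / 3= -4211.26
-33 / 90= -11 / 30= -0.37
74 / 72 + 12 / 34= 845 / 612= 1.38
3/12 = 0.25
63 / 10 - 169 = -1627 / 10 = -162.70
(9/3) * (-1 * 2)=-6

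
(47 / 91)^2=2209 / 8281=0.27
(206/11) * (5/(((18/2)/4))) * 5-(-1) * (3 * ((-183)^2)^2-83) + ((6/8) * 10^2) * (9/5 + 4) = 333089452385/99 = 3364539923.08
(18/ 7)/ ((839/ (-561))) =-10098/ 5873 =-1.72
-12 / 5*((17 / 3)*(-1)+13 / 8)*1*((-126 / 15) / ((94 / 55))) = -47.67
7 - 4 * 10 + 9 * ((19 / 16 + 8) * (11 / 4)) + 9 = 13017 / 64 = 203.39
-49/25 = -1.96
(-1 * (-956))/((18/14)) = 6692/9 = 743.56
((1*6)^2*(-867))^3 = -30406385320128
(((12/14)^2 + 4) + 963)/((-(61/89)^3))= -33428925011/11122069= -3005.64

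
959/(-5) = -959/5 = -191.80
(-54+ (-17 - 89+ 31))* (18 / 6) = -387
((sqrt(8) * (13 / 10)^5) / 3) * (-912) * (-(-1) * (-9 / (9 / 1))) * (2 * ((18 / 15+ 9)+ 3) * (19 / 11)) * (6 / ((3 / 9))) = 28951942968 * sqrt(2) / 15625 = 2620430.75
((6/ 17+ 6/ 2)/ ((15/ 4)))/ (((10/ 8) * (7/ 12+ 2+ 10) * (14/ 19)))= 34656/ 449225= 0.08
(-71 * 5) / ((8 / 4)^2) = -355 / 4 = -88.75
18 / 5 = 3.60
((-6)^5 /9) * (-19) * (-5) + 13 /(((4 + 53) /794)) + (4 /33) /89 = -1523401642 /18601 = -81898.91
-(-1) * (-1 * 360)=-360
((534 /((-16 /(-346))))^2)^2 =4552285150195127361 /256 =17782363867949716.25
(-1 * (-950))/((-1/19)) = -18050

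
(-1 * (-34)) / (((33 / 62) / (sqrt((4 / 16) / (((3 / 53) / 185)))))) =1054 * sqrt(29415) / 99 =1825.95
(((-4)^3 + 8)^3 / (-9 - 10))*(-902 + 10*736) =1134128128 / 19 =59690954.11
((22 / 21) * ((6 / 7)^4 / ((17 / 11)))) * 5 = 1.83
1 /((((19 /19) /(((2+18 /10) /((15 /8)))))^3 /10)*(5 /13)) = 91307008 /421875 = 216.43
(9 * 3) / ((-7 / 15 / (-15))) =6075 / 7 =867.86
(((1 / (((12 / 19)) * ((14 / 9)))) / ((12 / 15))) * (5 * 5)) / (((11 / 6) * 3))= 7125 / 1232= 5.78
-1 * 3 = -3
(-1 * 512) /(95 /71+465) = -18176 /16555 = -1.10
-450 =-450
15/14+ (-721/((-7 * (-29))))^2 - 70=-663039/11774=-56.31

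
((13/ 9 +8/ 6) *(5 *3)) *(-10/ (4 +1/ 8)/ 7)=-10000/ 693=-14.43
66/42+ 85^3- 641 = 4294399/7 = 613485.57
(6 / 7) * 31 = 186 / 7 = 26.57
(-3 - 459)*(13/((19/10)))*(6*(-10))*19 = 3603600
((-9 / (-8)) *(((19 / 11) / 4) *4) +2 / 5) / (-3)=-1031 / 1320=-0.78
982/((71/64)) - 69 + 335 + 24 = 83438/71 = 1175.18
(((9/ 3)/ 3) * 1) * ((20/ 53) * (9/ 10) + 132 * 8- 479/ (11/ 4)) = 514298/ 583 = 882.16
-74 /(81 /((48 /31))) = -1184 /837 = -1.41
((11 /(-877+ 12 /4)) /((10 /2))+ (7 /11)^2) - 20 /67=3682133 /35427590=0.10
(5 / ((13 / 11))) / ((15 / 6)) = 22 / 13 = 1.69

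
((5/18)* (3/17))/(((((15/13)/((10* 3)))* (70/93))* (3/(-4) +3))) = 806/1071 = 0.75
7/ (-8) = -0.88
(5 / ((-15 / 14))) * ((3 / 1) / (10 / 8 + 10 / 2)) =-56 / 25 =-2.24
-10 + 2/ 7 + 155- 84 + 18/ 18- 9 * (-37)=2767/ 7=395.29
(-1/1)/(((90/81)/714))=-3213/5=-642.60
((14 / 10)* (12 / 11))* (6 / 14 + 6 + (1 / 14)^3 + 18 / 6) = 77619 / 5390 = 14.40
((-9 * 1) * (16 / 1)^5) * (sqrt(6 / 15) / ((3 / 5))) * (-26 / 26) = 3145728 * sqrt(10) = 9947665.38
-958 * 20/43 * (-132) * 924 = 2336906880/43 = 54346671.63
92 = 92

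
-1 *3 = -3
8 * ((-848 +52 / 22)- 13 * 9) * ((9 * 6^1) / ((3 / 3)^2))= -4574448 / 11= -415858.91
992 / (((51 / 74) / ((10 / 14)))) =367040 / 357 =1028.12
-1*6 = -6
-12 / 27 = -4 / 9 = -0.44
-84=-84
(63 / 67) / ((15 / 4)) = 84 / 335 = 0.25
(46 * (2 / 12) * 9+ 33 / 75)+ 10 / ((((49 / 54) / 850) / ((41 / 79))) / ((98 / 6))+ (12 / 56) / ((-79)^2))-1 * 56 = 6852689561928 / 109805575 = 62407.48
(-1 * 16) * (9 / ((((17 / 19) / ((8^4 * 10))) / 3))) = -336199680 / 17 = -19776451.76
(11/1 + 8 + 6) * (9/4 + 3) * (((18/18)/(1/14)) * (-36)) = -66150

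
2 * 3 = 6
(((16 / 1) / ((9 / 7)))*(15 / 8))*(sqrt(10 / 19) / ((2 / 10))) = 350*sqrt(190) / 57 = 84.64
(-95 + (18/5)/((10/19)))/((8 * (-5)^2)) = -551/1250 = -0.44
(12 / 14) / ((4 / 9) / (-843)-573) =-45522 / 30431485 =-0.00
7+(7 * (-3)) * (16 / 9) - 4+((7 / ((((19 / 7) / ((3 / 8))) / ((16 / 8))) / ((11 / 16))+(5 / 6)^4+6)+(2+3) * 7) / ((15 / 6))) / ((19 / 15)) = -81206369 / 3516567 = -23.09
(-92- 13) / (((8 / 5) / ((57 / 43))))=-29925 / 344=-86.99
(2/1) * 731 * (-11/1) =-16082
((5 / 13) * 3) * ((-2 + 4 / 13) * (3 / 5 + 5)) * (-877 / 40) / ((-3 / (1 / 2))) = -67529 / 1690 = -39.96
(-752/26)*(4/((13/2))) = -17.80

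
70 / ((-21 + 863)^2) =35 / 354482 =0.00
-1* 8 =-8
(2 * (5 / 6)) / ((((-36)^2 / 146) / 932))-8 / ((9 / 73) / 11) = -261851 / 486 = -538.79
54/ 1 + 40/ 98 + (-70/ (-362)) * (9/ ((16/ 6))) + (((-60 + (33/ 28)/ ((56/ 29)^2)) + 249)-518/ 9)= 26722774789/ 143039232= 186.82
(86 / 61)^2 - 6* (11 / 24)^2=259775 / 357216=0.73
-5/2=-2.50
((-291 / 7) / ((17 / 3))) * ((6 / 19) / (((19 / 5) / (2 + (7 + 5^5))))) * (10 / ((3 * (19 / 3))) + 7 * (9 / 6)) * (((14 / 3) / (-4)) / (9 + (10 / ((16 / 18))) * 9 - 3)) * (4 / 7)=15285019440 / 116719603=130.96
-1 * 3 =-3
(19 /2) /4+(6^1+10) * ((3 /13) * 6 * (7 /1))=16375 /104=157.45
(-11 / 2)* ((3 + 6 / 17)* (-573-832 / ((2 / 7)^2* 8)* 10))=8347251 / 34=245507.38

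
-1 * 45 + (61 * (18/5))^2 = 1204479/25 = 48179.16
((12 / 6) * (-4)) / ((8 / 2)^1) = -2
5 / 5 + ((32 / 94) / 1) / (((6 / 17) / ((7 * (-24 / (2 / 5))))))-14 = -19651 / 47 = -418.11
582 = 582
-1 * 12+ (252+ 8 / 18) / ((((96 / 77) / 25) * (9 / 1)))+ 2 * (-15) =520.45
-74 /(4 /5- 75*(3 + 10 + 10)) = 0.04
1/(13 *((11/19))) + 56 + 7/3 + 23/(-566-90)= 16443925/281424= 58.43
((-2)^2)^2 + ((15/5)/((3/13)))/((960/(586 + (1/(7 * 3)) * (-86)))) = 24071/1008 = 23.88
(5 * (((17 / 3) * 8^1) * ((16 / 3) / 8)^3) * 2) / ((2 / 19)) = 103360 / 81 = 1276.05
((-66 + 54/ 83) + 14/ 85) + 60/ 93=-64.54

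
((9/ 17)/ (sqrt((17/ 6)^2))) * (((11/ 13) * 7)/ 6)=693/ 3757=0.18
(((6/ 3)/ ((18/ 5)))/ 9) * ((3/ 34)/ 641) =5/ 588438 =0.00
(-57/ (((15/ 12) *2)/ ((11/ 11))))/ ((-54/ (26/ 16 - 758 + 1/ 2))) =-114893/ 360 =-319.15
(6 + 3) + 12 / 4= 12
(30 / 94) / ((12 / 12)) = 15 / 47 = 0.32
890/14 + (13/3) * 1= 1426/21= 67.90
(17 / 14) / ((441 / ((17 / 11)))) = 0.00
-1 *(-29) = 29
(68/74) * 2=68/37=1.84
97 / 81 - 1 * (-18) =1555 / 81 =19.20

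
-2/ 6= -1/ 3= -0.33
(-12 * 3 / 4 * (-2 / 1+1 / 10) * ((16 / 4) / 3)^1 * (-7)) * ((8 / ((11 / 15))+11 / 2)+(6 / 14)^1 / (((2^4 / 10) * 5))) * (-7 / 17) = 4046259 / 3740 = 1081.89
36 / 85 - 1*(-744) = 63276 / 85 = 744.42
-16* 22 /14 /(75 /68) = -11968 /525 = -22.80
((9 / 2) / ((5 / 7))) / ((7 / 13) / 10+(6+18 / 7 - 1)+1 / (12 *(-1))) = 34398 / 41179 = 0.84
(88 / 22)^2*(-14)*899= -201376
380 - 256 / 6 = 337.33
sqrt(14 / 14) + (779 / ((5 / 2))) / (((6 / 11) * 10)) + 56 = 17119 / 150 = 114.13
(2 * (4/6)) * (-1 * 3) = -4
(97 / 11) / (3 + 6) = 97 / 99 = 0.98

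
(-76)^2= 5776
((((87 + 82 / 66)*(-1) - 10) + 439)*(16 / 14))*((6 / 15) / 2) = 17992 / 231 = 77.89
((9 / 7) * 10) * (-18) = -1620 / 7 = -231.43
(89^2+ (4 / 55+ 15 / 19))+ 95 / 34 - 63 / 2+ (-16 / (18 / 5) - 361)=1203568213 / 159885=7527.71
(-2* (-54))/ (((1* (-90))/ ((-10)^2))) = -120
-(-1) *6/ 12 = 1/ 2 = 0.50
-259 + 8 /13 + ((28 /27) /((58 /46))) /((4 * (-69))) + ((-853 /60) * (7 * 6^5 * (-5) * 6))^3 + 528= 382073002605540535533809858 /30537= 12511805436209861333261.61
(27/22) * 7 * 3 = 567/22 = 25.77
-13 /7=-1.86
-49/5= -9.80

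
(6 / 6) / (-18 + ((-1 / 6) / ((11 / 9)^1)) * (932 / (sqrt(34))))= -0.03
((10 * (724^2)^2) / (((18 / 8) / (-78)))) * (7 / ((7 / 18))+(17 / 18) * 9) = -7572398800578560 / 3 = -2524132933526186.67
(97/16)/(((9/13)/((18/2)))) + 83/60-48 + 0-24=1967/240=8.20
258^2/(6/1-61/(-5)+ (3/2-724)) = -665640/7043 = -94.51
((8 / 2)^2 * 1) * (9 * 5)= 720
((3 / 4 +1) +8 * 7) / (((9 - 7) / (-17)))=-3927 / 8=-490.88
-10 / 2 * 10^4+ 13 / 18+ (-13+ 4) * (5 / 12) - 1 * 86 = -1803205 / 36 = -50089.03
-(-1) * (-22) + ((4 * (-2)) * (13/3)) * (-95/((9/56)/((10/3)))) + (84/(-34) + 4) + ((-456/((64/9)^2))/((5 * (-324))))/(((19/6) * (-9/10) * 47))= 2262723768991/33136128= 68285.70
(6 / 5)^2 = 1.44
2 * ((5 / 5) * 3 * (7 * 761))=31962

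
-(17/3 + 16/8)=-23/3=-7.67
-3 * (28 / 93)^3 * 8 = -175616 / 268119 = -0.65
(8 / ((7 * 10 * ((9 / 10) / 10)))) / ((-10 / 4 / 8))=-256 / 63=-4.06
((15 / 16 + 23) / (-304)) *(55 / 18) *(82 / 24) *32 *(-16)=863665 / 2052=420.89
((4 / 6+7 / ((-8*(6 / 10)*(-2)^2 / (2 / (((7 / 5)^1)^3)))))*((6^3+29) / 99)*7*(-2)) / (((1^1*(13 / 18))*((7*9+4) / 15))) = -165025 / 38324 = -4.31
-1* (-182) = 182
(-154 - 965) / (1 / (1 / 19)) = -1119 / 19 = -58.89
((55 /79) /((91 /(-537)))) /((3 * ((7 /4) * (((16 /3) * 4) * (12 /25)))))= -246125 /3220672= -0.08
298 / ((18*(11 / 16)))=2384 / 99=24.08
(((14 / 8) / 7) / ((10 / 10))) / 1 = 0.25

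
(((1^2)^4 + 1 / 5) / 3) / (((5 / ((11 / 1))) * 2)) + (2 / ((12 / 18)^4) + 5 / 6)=6839 / 600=11.40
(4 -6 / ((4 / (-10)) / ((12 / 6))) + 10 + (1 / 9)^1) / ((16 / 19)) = 7543 / 144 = 52.38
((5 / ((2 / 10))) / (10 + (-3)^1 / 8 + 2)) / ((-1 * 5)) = -40 / 93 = -0.43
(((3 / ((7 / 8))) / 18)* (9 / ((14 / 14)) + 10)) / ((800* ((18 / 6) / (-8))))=-19 / 1575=-0.01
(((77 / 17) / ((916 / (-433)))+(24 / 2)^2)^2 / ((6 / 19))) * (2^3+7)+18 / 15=2317908046042483 / 2424871840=955888.89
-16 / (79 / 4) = -64 / 79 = -0.81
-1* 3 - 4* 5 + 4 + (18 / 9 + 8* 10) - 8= 55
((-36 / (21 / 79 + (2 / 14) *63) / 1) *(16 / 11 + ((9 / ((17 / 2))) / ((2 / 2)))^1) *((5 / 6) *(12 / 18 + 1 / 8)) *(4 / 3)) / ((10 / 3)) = -352735 / 136884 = -2.58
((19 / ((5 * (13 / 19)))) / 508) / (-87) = -361 / 2872740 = -0.00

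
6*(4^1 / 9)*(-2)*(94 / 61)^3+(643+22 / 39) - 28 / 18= 16531393399 / 26556777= 622.49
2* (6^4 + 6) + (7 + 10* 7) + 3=2684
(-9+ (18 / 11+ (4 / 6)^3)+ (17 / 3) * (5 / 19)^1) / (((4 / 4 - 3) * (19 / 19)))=15733 / 5643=2.79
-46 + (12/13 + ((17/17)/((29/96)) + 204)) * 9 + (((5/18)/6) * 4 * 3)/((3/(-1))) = 18606353/10179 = 1827.92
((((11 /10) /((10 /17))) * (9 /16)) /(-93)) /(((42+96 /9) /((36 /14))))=-15147 /27428800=-0.00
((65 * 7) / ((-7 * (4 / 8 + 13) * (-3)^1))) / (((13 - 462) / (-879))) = 38090 / 12123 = 3.14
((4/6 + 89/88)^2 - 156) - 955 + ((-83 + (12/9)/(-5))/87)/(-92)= -28619962809/25826240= -1108.17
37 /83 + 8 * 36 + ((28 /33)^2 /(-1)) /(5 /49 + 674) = 861172752691 /2985572997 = 288.44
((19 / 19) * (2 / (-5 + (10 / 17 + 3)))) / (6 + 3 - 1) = -17 / 96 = -0.18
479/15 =31.93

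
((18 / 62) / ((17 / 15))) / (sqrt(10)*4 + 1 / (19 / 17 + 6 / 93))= -28035 / 20607637 + 69863220*sqrt(10) / 10860224699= 0.02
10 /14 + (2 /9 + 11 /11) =122 /63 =1.94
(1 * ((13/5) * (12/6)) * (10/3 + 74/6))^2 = 1493284/225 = 6636.82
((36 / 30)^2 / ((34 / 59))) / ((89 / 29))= 0.81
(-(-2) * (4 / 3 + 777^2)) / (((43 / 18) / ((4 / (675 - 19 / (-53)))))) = 2993.66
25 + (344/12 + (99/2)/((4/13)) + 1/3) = 1719/8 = 214.88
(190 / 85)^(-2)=289 / 1444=0.20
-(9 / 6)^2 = -9 / 4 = -2.25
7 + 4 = 11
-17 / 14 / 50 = -17 / 700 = -0.02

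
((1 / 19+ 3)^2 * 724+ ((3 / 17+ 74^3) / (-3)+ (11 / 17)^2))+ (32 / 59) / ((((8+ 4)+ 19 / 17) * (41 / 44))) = -21666421544028992 / 168836768319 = -128327.63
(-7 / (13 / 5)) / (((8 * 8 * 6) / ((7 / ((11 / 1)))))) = -245 / 54912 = -0.00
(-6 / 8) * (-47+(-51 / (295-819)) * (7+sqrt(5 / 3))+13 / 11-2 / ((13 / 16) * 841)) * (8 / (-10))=-1706767275 / 63017812+51 * sqrt(15) / 2620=-27.01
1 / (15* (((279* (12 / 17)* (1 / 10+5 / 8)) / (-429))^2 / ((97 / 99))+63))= 1042266940 / 986709793887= 0.00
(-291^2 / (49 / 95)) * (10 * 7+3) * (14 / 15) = -78301698 / 7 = -11185956.86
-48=-48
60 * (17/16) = 255/4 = 63.75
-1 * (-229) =229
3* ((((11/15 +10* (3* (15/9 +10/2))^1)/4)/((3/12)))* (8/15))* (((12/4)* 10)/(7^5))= 48176/84035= 0.57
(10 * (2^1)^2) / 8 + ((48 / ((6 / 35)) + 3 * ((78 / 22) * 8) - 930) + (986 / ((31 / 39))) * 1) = 232065 / 341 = 680.54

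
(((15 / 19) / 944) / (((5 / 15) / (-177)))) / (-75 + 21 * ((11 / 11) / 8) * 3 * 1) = 45 / 6802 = 0.01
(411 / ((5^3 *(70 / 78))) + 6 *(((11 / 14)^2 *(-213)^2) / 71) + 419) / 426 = 170861281 / 26092500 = 6.55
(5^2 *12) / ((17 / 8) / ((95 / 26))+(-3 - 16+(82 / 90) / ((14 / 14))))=-8208 / 479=-17.14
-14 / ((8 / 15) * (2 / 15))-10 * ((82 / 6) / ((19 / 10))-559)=2426465 / 456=5321.20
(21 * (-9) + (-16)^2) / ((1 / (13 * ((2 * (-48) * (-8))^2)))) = 513736704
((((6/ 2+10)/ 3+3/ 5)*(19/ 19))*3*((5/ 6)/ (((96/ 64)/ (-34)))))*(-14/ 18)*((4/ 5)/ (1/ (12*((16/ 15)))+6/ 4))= 4508672/ 40905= 110.22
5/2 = 2.50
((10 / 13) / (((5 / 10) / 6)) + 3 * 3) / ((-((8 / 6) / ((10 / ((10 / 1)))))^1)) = -13.67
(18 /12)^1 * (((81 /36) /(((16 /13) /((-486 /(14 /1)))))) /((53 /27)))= -2302911 /47488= -48.49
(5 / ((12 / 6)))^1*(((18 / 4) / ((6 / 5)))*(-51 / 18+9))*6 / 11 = 2775 / 88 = 31.53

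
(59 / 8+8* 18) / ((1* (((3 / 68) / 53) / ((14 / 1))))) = 7637777 / 3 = 2545925.67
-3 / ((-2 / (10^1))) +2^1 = 17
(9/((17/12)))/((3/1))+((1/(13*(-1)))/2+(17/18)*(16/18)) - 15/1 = -432535/35802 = -12.08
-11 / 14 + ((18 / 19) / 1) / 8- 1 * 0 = -0.67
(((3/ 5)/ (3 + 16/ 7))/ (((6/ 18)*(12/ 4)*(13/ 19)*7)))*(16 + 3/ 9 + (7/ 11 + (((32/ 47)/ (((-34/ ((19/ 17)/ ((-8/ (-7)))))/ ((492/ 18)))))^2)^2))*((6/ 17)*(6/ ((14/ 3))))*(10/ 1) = 5614952314670257671488/ 3061748302125659704987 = 1.83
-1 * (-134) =134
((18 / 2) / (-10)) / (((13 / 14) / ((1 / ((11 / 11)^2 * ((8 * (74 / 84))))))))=-1323 / 9620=-0.14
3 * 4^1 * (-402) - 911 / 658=-3175103 / 658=-4825.38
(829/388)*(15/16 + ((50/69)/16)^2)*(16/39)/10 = 47466053/576347616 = 0.08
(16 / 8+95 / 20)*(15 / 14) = 405 / 56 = 7.23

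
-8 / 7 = -1.14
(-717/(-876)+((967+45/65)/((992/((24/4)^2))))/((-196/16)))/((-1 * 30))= 11810587/172983720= 0.07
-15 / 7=-2.14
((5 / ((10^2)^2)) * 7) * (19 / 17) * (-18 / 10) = -1197 / 170000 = -0.01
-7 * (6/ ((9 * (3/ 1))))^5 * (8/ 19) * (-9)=1792/ 124659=0.01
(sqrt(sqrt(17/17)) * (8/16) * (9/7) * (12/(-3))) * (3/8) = -27/28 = -0.96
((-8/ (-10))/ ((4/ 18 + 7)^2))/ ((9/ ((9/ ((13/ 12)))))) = 3888/ 274625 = 0.01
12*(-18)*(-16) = 3456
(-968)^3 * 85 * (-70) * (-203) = -1095567336371200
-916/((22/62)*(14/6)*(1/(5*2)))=-851880/77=-11063.38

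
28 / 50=14 / 25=0.56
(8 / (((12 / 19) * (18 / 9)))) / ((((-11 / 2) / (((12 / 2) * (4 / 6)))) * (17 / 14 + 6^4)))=-2128 / 599313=-0.00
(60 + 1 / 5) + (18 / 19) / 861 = 1641383 / 27265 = 60.20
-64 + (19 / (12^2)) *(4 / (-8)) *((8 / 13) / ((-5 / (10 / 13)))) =-194669 / 3042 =-63.99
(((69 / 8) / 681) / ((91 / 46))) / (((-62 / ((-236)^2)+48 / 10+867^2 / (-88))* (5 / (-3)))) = 60767817 / 135053368054423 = 0.00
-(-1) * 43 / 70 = 0.61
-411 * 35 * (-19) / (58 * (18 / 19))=1730995 / 348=4974.12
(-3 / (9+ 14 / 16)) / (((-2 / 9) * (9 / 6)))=72 / 79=0.91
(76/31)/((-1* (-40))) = 19/310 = 0.06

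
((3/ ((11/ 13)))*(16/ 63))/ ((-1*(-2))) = 0.45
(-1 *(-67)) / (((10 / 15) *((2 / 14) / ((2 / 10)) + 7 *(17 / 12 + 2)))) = 8442 / 2069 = 4.08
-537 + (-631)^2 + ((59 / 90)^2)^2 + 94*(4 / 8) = 26091206427361 / 65610000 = 397671.18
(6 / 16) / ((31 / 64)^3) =98304 / 29791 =3.30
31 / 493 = 0.06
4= 4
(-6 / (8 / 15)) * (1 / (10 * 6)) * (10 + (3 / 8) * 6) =-147 / 64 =-2.30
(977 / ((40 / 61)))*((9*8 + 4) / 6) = 1132343 / 60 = 18872.38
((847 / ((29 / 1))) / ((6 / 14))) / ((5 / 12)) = 23716 / 145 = 163.56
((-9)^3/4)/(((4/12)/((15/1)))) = -32805/4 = -8201.25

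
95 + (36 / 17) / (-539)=870449 / 9163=95.00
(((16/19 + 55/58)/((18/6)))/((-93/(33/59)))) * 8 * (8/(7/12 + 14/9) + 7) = -6526684/21163359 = -0.31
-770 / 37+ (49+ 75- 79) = 24.19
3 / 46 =0.07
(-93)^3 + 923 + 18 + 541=-802875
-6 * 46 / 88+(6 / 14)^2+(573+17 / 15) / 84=188327 / 48510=3.88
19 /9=2.11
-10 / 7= -1.43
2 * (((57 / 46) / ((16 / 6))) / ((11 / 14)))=1197 / 1012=1.18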